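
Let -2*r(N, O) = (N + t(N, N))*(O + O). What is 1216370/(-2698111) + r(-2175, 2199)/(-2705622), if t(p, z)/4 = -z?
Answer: 11807580266195/2433356160014 ≈ 4.8524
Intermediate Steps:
t(p, z) = -4*z (t(p, z) = 4*(-z) = -4*z)
r(N, O) = 3*N*O (r(N, O) = -(N - 4*N)*(O + O)/2 = -(-3*N)*2*O/2 = -(-3)*N*O = 3*N*O)
1216370/(-2698111) + r(-2175, 2199)/(-2705622) = 1216370/(-2698111) + (3*(-2175)*2199)/(-2705622) = 1216370*(-1/2698111) - 14348475*(-1/2705622) = -1216370/2698111 + 4782825/901874 = 11807580266195/2433356160014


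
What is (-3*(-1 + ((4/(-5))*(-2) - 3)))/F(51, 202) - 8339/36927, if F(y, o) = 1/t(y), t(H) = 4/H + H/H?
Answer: 4732601/627759 ≈ 7.5389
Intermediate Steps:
t(H) = 1 + 4/H (t(H) = 4/H + 1 = 1 + 4/H)
F(y, o) = y/(4 + y) (F(y, o) = 1/((4 + y)/y) = y/(4 + y))
(-3*(-1 + ((4/(-5))*(-2) - 3)))/F(51, 202) - 8339/36927 = (-3*(-1 + ((4/(-5))*(-2) - 3)))/((51/(4 + 51))) - 8339/36927 = (-3*(-1 + ((4*(-1/5))*(-2) - 3)))/((51/55)) - 8339*1/36927 = (-3*(-1 + (-4/5*(-2) - 3)))/((51*(1/55))) - 8339/36927 = (-3*(-1 + (8/5 - 3)))/(51/55) - 8339/36927 = -3*(-1 - 7/5)*(55/51) - 8339/36927 = -3*(-12/5)*(55/51) - 8339/36927 = (36/5)*(55/51) - 8339/36927 = 132/17 - 8339/36927 = 4732601/627759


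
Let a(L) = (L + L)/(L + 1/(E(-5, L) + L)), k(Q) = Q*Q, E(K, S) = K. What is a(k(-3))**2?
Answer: 5184/1369 ≈ 3.7867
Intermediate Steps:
k(Q) = Q**2
a(L) = 2*L/(L + 1/(-5 + L)) (a(L) = (L + L)/(L + 1/(-5 + L)) = (2*L)/(L + 1/(-5 + L)) = 2*L/(L + 1/(-5 + L)))
a(k(-3))**2 = (2*(-3)**2*(-5 + (-3)**2)/(1 + ((-3)**2)**2 - 5*(-3)**2))**2 = (2*9*(-5 + 9)/(1 + 9**2 - 5*9))**2 = (2*9*4/(1 + 81 - 45))**2 = (2*9*4/37)**2 = (2*9*(1/37)*4)**2 = (72/37)**2 = 5184/1369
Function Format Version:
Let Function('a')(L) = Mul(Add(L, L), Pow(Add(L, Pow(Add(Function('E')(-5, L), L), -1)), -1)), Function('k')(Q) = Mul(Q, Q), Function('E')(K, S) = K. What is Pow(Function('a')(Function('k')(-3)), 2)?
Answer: Rational(5184, 1369) ≈ 3.7867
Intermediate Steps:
Function('k')(Q) = Pow(Q, 2)
Function('a')(L) = Mul(2, L, Pow(Add(L, Pow(Add(-5, L), -1)), -1)) (Function('a')(L) = Mul(Add(L, L), Pow(Add(L, Pow(Add(-5, L), -1)), -1)) = Mul(Mul(2, L), Pow(Add(L, Pow(Add(-5, L), -1)), -1)) = Mul(2, L, Pow(Add(L, Pow(Add(-5, L), -1)), -1)))
Pow(Function('a')(Function('k')(-3)), 2) = Pow(Mul(2, Pow(-3, 2), Pow(Add(1, Pow(Pow(-3, 2), 2), Mul(-5, Pow(-3, 2))), -1), Add(-5, Pow(-3, 2))), 2) = Pow(Mul(2, 9, Pow(Add(1, Pow(9, 2), Mul(-5, 9)), -1), Add(-5, 9)), 2) = Pow(Mul(2, 9, Pow(Add(1, 81, -45), -1), 4), 2) = Pow(Mul(2, 9, Pow(37, -1), 4), 2) = Pow(Mul(2, 9, Rational(1, 37), 4), 2) = Pow(Rational(72, 37), 2) = Rational(5184, 1369)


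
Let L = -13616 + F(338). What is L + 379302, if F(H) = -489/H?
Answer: 123601379/338 ≈ 3.6568e+5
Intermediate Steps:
L = -4602697/338 (L = -13616 - 489/338 = -4602697/338 ≈ -13617.)
L + 379302 = -4602697/338 + 379302 = 123601379/338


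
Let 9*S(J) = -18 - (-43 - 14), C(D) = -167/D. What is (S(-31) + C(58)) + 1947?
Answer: 339031/174 ≈ 1948.5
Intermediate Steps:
S(J) = 13/3 (S(J) = (-18 - (-43 - 14))/9 = (-18 - 1*(-57))/9 = (-18 + 57)/9 = (⅑)*39 = 13/3)
(S(-31) + C(58)) + 1947 = (13/3 - 167/58) + 1947 = 253/174 + 1947 = 339031/174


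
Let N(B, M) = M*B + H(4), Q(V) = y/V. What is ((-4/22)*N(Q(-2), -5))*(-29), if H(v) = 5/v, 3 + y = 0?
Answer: -725/22 ≈ -32.955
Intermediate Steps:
y = -3 (y = -3 + 0 = -3)
Q(V) = -3/V
N(B, M) = 5/4 + B*M (N(B, M) = M*B + 5/4 = B*M + 5*(¼) = B*M + 5/4 = 5/4 + B*M)
((-4/22)*N(Q(-2), -5))*(-29) = ((-4/22)*(5/4 - 3/(-2)*(-5)))*(-29) = ((-4*1/22)*(5/4 - 3*(-½)*(-5)))*(-29) = -2*(5/4 + (3/2)*(-5))/11*(-29) = -2*(5/4 - 15/2)/11*(-29) = -2/11*(-25/4)*(-29) = (25/22)*(-29) = -725/22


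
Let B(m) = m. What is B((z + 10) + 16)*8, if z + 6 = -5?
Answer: 120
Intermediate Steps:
z = -11 (z = -6 - 5 = -11)
B((z + 10) + 16)*8 = ((-11 + 10) + 16)*8 = (-1 + 16)*8 = 15*8 = 120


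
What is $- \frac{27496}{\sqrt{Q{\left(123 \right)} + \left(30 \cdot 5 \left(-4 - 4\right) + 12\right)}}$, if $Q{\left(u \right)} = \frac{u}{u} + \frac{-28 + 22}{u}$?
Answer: $\frac{27496 i \sqrt{1995429}}{48669} \approx 798.06 i$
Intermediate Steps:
$Q{\left(u \right)} = 1 - \frac{6}{u}$
$- \frac{27496}{\sqrt{Q{\left(123 \right)} + \left(30 \cdot 5 \left(-4 - 4\right) + 12\right)}} = - \frac{27496}{\sqrt{\frac{-6 + 123}{123} + \left(30 \cdot 5 \left(-4 - 4\right) + 12\right)}} = - \frac{27496}{\sqrt{\frac{1}{123} \cdot 117 + \left(30 \cdot 5 \left(-8\right) + 12\right)}} = - \frac{27496}{\sqrt{\frac{39}{41} + \left(30 \left(-40\right) + 12\right)}} = - \frac{27496}{\sqrt{\frac{39}{41} + \left(-1200 + 12\right)}} = - \frac{27496}{\sqrt{\frac{39}{41} - 1188}} = - \frac{27496}{\sqrt{- \frac{48669}{41}}} = - \frac{27496}{\frac{1}{41} i \sqrt{1995429}} = - 27496 \left(- \frac{i \sqrt{1995429}}{48669}\right) = \frac{27496 i \sqrt{1995429}}{48669}$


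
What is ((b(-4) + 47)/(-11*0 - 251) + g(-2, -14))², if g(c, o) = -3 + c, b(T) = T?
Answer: 1684804/63001 ≈ 26.742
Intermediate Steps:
((b(-4) + 47)/(-11*0 - 251) + g(-2, -14))² = ((-4 + 47)/(-11*0 - 251) + (-3 - 2))² = (43/(0 - 251) - 5)² = (43/(-251) - 5)² = (43*(-1/251) - 5)² = (-43/251 - 5)² = (-1298/251)² = 1684804/63001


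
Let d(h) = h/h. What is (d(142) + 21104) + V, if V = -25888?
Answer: -4783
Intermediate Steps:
d(h) = 1
(d(142) + 21104) + V = (1 + 21104) - 25888 = 21105 - 25888 = -4783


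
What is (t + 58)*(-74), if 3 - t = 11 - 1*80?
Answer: -9620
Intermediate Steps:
t = 72 (t = 3 - (11 - 1*80) = 3 - (11 - 80) = 3 - 1*(-69) = 3 + 69 = 72)
(t + 58)*(-74) = (72 + 58)*(-74) = 130*(-74) = -9620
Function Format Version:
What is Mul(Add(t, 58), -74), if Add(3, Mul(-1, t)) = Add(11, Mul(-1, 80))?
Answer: -9620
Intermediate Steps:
t = 72 (t = Add(3, Mul(-1, Add(11, Mul(-1, 80)))) = Add(3, Mul(-1, Add(11, -80))) = Add(3, Mul(-1, -69)) = Add(3, 69) = 72)
Mul(Add(t, 58), -74) = Mul(Add(72, 58), -74) = Mul(130, -74) = -9620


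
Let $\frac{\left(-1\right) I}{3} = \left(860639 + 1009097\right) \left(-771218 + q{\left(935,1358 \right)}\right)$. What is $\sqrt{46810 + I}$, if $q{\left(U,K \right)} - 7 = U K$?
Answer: $i \sqrt{2796296716142} \approx 1.6722 \cdot 10^{6} i$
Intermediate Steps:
$q{\left(U,K \right)} = 7 + K U$ ($q{\left(U,K \right)} = 7 + U K = 7 + K U$)
$I = -2796296762952$ ($I = - 3 \left(860639 + 1009097\right) \left(-771218 + \left(7 + 1358 \cdot 935\right)\right) = - 3 \cdot 1869736 \left(-771218 + \left(7 + 1269730\right)\right) = - 3 \cdot 1869736 \left(-771218 + 1269737\right) = - 3 \cdot 1869736 \cdot 498519 = \left(-3\right) 932098920984 = -2796296762952$)
$\sqrt{46810 + I} = \sqrt{46810 - 2796296762952} = \sqrt{-2796296716142} = i \sqrt{2796296716142}$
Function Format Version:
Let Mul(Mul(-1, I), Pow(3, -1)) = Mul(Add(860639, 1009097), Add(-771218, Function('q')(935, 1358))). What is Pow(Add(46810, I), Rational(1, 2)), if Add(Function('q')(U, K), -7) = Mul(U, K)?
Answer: Mul(I, Pow(2796296716142, Rational(1, 2))) ≈ Mul(1.6722e+6, I)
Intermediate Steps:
Function('q')(U, K) = Add(7, Mul(K, U)) (Function('q')(U, K) = Add(7, Mul(U, K)) = Add(7, Mul(K, U)))
I = -2796296762952 (I = Mul(-3, Mul(Add(860639, 1009097), Add(-771218, Add(7, Mul(1358, 935))))) = Mul(-3, Mul(1869736, Add(-771218, Add(7, 1269730)))) = Mul(-3, Mul(1869736, Add(-771218, 1269737))) = Mul(-3, Mul(1869736, 498519)) = Mul(-3, 932098920984) = -2796296762952)
Pow(Add(46810, I), Rational(1, 2)) = Pow(Add(46810, -2796296762952), Rational(1, 2)) = Pow(-2796296716142, Rational(1, 2)) = Mul(I, Pow(2796296716142, Rational(1, 2)))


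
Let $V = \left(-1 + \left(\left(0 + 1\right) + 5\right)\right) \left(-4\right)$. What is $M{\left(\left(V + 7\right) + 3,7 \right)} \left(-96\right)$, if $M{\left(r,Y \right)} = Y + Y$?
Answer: $-1344$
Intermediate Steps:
$V = -20$ ($V = \left(-1 + \left(1 + 5\right)\right) \left(-4\right) = \left(-1 + 6\right) \left(-4\right) = 5 \left(-4\right) = -20$)
$M{\left(r,Y \right)} = 2 Y$
$M{\left(\left(V + 7\right) + 3,7 \right)} \left(-96\right) = 2 \cdot 7 \left(-96\right) = 14 \left(-96\right) = -1344$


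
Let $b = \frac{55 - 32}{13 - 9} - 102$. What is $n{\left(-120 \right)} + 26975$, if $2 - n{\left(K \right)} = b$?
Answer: $\frac{108293}{4} \approx 27073.0$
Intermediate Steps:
$b = - \frac{385}{4}$ ($b = \frac{23}{4} - 102 = - \frac{385}{4} \approx -96.25$)
$n{\left(K \right)} = \frac{393}{4}$ ($n{\left(K \right)} = 2 - - \frac{385}{4} = 2 + \frac{385}{4} = \frac{393}{4}$)
$n{\left(-120 \right)} + 26975 = \frac{393}{4} + 26975 = \frac{108293}{4}$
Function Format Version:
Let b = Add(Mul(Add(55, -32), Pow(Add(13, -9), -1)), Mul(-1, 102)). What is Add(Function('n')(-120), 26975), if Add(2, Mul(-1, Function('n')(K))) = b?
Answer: Rational(108293, 4) ≈ 27073.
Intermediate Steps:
b = Rational(-385, 4) (b = Add(Mul(23, Pow(4, -1)), -102) = Add(Mul(23, Rational(1, 4)), -102) = Add(Rational(23, 4), -102) = Rational(-385, 4) ≈ -96.250)
Function('n')(K) = Rational(393, 4) (Function('n')(K) = Add(2, Mul(-1, Rational(-385, 4))) = Add(2, Rational(385, 4)) = Rational(393, 4))
Add(Function('n')(-120), 26975) = Add(Rational(393, 4), 26975) = Rational(108293, 4)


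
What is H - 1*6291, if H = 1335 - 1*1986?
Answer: -6942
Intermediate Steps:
H = -651 (H = 1335 - 1986 = -651)
H - 1*6291 = -651 - 1*6291 = -651 - 6291 = -6942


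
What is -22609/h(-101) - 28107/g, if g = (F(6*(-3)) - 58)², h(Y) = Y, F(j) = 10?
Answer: 5472481/25856 ≈ 211.65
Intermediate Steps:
g = 2304 (g = (10 - 58)² = (-48)² = 2304)
-22609/h(-101) - 28107/g = -22609/(-101) - 28107/2304 = -22609*(-1/101) - 28107*1/2304 = 22609/101 - 3123/256 = 5472481/25856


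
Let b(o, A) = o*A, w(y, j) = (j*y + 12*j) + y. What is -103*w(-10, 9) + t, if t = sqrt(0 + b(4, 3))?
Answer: -824 + 2*sqrt(3) ≈ -820.54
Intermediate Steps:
w(y, j) = y + 12*j + j*y (w(y, j) = (12*j + j*y) + y = y + 12*j + j*y)
b(o, A) = A*o
t = 2*sqrt(3) (t = sqrt(0 + 3*4) = sqrt(0 + 12) = sqrt(12) = 2*sqrt(3) ≈ 3.4641)
-103*w(-10, 9) + t = -103*(-10 + 12*9 + 9*(-10)) + 2*sqrt(3) = -103*(-10 + 108 - 90) + 2*sqrt(3) = -103*8 + 2*sqrt(3) = -824 + 2*sqrt(3)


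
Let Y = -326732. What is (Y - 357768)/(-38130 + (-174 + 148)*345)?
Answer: 6845/471 ≈ 14.533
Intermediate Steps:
(Y - 357768)/(-38130 + (-174 + 148)*345) = (-326732 - 357768)/(-38130 + (-174 + 148)*345) = -684500/(-38130 - 26*345) = -684500/(-38130 - 8970) = -684500/(-47100) = -684500*(-1/47100) = 6845/471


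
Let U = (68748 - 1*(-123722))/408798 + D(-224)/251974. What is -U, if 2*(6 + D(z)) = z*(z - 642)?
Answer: -22036279652/25751616813 ≈ -0.85572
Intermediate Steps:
D(z) = -6 + z*(-642 + z)/2 (D(z) = -6 + (z*(z - 642))/2 = -6 + (z*(-642 + z))/2 = -6 + z*(-642 + z)/2)
U = 22036279652/25751616813 (U = (68748 - 1*(-123722))/408798 + (-6 + (1/2)*(-224)**2 - 321*(-224))/251974 = (68748 + 123722)*(1/408798) + (-6 + (1/2)*50176 + 71904)*(1/251974) = 192470*(1/408798) + (-6 + 25088 + 71904)*(1/251974) = 96235/204399 + 96986*(1/251974) = 96235/204399 + 48493/125987 = 22036279652/25751616813 ≈ 0.85572)
-U = -1*22036279652/25751616813 = -22036279652/25751616813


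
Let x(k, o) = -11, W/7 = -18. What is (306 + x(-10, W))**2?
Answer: 87025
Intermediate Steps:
W = -126 (W = 7*(-18) = -126)
(306 + x(-10, W))**2 = (306 - 11)**2 = 295**2 = 87025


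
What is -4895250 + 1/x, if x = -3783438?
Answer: -18520874869501/3783438 ≈ -4.8952e+6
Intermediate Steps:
-4895250 + 1/x = -4895250 + 1/(-3783438) = -4895250 - 1/3783438 = -18520874869501/3783438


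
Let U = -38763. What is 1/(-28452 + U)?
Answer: -1/67215 ≈ -1.4878e-5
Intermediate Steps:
1/(-28452 + U) = 1/(-28452 - 38763) = 1/(-67215) = -1/67215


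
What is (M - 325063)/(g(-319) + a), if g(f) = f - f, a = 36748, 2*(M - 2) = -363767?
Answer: -1013889/73496 ≈ -13.795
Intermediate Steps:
M = -363763/2 (M = 2 + (1/2)*(-363767) = 2 - 363767/2 = -363763/2 ≈ -1.8188e+5)
g(f) = 0
(M - 325063)/(g(-319) + a) = (-363763/2 - 325063)/(0 + 36748) = -1013889/2/36748 = -1013889/2*1/36748 = -1013889/73496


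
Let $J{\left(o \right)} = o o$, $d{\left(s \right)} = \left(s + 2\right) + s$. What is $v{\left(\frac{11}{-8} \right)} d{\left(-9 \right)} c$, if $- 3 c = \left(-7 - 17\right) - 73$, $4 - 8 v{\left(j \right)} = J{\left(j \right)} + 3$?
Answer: $\frac{1843}{32} \approx 57.594$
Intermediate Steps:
$d{\left(s \right)} = 2 + 2 s$ ($d{\left(s \right)} = \left(2 + s\right) + s = 2 + 2 s$)
$J{\left(o \right)} = o^{2}$
$v{\left(j \right)} = \frac{1}{8} - \frac{j^{2}}{8}$ ($v{\left(j \right)} = \frac{1}{2} - \frac{j^{2} + 3}{8} = \frac{1}{2} - \frac{3 + j^{2}}{8} = \frac{1}{2} - \left(\frac{3}{8} + \frac{j^{2}}{8}\right) = \frac{1}{8} - \frac{j^{2}}{8}$)
$c = \frac{97}{3}$ ($c = - \frac{\left(-7 - 17\right) - 73}{3} = - \frac{-24 - 73}{3} = \left(- \frac{1}{3}\right) \left(-97\right) = \frac{97}{3} \approx 32.333$)
$v{\left(\frac{11}{-8} \right)} d{\left(-9 \right)} c = \left(\frac{1}{8} - \frac{\left(\frac{11}{-8}\right)^{2}}{8}\right) \left(2 + 2 \left(-9\right)\right) \frac{97}{3} = \left(\frac{1}{8} - \frac{\left(11 \left(- \frac{1}{8}\right)\right)^{2}}{8}\right) \left(2 - 18\right) \frac{97}{3} = \left(\frac{1}{8} - \frac{\left(- \frac{11}{8}\right)^{2}}{8}\right) \left(-16\right) \frac{97}{3} = \left(\frac{1}{8} - \frac{121}{512}\right) \left(-16\right) \frac{97}{3} = \left(- \frac{57}{512}\right) \left(-16\right) \frac{97}{3} = \frac{57}{32} \cdot \frac{97}{3} = \frac{1843}{32}$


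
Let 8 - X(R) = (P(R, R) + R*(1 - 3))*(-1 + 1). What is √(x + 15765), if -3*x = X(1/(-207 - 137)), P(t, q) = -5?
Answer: √141861/3 ≈ 125.55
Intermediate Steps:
X(R) = 8 (X(R) = 8 - (-5 + R*(1 - 3))*(-1 + 1) = 8 - (-5 + R*(-2))*0 = 8 - (-5 - 2*R)*0 = 8 - 1*0 = 8 + 0 = 8)
x = -8/3 (x = -⅓*8 = -8/3 ≈ -2.6667)
√(x + 15765) = √(-8/3 + 15765) = √(47287/3) = √141861/3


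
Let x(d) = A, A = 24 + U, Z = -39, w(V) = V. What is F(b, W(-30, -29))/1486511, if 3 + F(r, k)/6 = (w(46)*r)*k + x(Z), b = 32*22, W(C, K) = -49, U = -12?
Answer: -9520842/1486511 ≈ -6.4048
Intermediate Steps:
A = 12 (A = 24 - 12 = 12)
x(d) = 12
b = 704
F(r, k) = 54 + 276*k*r (F(r, k) = -18 + 6*((46*r)*k + 12) = -18 + 6*(46*k*r + 12) = -18 + 6*(12 + 46*k*r) = -18 + (72 + 276*k*r) = 54 + 276*k*r)
F(b, W(-30, -29))/1486511 = (54 + 276*(-49)*704)/1486511 = (54 - 9520896)*(1/1486511) = -9520842*1/1486511 = -9520842/1486511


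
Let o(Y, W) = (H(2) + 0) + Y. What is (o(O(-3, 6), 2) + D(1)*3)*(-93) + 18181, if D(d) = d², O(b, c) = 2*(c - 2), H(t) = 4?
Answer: 16786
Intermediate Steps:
O(b, c) = -4 + 2*c (O(b, c) = 2*(-2 + c) = -4 + 2*c)
o(Y, W) = 4 + Y (o(Y, W) = (4 + 0) + Y = 4 + Y)
(o(O(-3, 6), 2) + D(1)*3)*(-93) + 18181 = ((4 + (-4 + 2*6)) + 1²*3)*(-93) + 18181 = ((4 + (-4 + 12)) + 1*3)*(-93) + 18181 = ((4 + 8) + 3)*(-93) + 18181 = (12 + 3)*(-93) + 18181 = 15*(-93) + 18181 = -1395 + 18181 = 16786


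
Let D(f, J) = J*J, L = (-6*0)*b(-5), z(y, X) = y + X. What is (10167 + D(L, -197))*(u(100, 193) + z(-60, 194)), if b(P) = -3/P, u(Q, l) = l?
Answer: 16015152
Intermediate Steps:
z(y, X) = X + y
L = 0 (L = (-6*0)*(-3/(-5)) = 0*(-3*(-⅕)) = 0*(⅗) = 0)
D(f, J) = J²
(10167 + D(L, -197))*(u(100, 193) + z(-60, 194)) = (10167 + (-197)²)*(193 + (194 - 60)) = (10167 + 38809)*(193 + 134) = 48976*327 = 16015152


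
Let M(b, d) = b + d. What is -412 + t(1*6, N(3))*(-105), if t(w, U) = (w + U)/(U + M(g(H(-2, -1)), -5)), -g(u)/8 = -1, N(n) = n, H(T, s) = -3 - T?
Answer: -1139/2 ≈ -569.50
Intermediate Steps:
g(u) = 8 (g(u) = -8*(-1) = 8)
t(w, U) = (U + w)/(3 + U) (t(w, U) = (w + U)/(U + (8 - 5)) = (U + w)/(U + 3) = (U + w)/(3 + U))
-412 + t(1*6, N(3))*(-105) = -412 + ((3 + 1*6)/(3 + 3))*(-105) = -412 + ((3 + 6)/6)*(-105) = -412 + ((⅙)*9)*(-105) = -412 + (3/2)*(-105) = -412 - 315/2 = -1139/2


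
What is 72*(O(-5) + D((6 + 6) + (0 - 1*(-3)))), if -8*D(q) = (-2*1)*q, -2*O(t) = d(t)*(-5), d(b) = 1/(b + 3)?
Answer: 180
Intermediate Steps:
d(b) = 1/(3 + b)
O(t) = 5/(2*(3 + t)) (O(t) = -(-5)/(2*(3 + t)) = 5/(2*(3 + t)))
D(q) = q/4 (D(q) = -(-2*1)*q/8 = -(-1)*q/4 = q/4)
72*(O(-5) + D((6 + 6) + (0 - 1*(-3)))) = 72*(5/(2*(3 - 5)) + ((6 + 6) + (0 - 1*(-3)))/4) = 72*((5/2)/(-2) + (12 + (0 + 3))/4) = 72*((5/2)*(-1/2) + (12 + 3)/4) = 72*(-5/4 + (1/4)*15) = 72*(-5/4 + 15/4) = 72*(5/2) = 180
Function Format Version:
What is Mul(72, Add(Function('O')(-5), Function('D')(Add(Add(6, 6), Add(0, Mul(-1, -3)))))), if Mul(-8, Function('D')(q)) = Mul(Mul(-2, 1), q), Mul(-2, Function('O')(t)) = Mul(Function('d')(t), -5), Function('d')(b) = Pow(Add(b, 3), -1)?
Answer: 180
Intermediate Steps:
Function('d')(b) = Pow(Add(3, b), -1)
Function('O')(t) = Mul(Rational(5, 2), Pow(Add(3, t), -1)) (Function('O')(t) = Mul(Rational(-1, 2), Mul(Pow(Add(3, t), -1), -5)) = Mul(Rational(-1, 2), Mul(-5, Pow(Add(3, t), -1))) = Mul(Rational(5, 2), Pow(Add(3, t), -1)))
Function('D')(q) = Mul(Rational(1, 4), q) (Function('D')(q) = Mul(Rational(-1, 8), Mul(Mul(-2, 1), q)) = Mul(Rational(-1, 8), Mul(-2, q)) = Mul(Rational(1, 4), q))
Mul(72, Add(Function('O')(-5), Function('D')(Add(Add(6, 6), Add(0, Mul(-1, -3)))))) = Mul(72, Add(Mul(Rational(5, 2), Pow(Add(3, -5), -1)), Mul(Rational(1, 4), Add(Add(6, 6), Add(0, Mul(-1, -3)))))) = Mul(72, Add(Mul(Rational(5, 2), Pow(-2, -1)), Mul(Rational(1, 4), Add(12, Add(0, 3))))) = Mul(72, Add(Mul(Rational(5, 2), Rational(-1, 2)), Mul(Rational(1, 4), Add(12, 3)))) = Mul(72, Add(Rational(-5, 4), Mul(Rational(1, 4), 15))) = Mul(72, Add(Rational(-5, 4), Rational(15, 4))) = Mul(72, Rational(5, 2)) = 180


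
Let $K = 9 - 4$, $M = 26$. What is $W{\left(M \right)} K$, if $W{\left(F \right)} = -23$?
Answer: $-115$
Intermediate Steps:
$K = 5$ ($K = 9 - 4 = 5$)
$W{\left(M \right)} K = \left(-23\right) 5 = -115$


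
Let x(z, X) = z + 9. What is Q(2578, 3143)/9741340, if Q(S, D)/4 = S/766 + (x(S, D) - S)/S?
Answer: 3326489/2404586460290 ≈ 1.3834e-6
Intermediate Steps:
x(z, X) = 9 + z
Q(S, D) = 36/S + 2*S/383 (Q(S, D) = 4*(S/766 + ((9 + S) - S)/S) = 4*(S*(1/766) + 9/S) = 4*(S/766 + 9/S) = 4*(9/S + S/766) = 36/S + 2*S/383)
Q(2578, 3143)/9741340 = (36/2578 + (2/383)*2578)/9741340 = (36*(1/2578) + 5156/383)*(1/9741340) = (18/1289 + 5156/383)*(1/9741340) = (6652978/493687)*(1/9741340) = 3326489/2404586460290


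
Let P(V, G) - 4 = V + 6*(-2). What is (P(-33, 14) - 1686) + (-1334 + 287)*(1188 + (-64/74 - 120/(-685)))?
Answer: -6310098535/5069 ≈ -1.2448e+6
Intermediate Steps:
P(V, G) = -8 + V (P(V, G) = 4 + (V + 6*(-2)) = 4 + (V - 12) = 4 + (-12 + V) = -8 + V)
(P(-33, 14) - 1686) + (-1334 + 287)*(1188 + (-64/74 - 120/(-685))) = ((-8 - 33) - 1686) + (-1334 + 287)*(1188 + (-64/74 - 120/(-685))) = (-41 - 1686) - 1047*(1188 + (-64*1/74 - 120*(-1/685))) = -1727 - 1047*(1188 + (-32/37 + 24/137)) = -1727 - 1047*(1188 - 3496/5069) = -1727 - 1047*6018476/5069 = -1727 - 6301344372/5069 = -6310098535/5069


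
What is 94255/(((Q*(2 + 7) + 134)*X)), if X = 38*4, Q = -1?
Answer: 18851/3800 ≈ 4.9608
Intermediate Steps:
X = 152
94255/(((Q*(2 + 7) + 134)*X)) = 94255/(((-(2 + 7) + 134)*152)) = 94255/(((-1*9 + 134)*152)) = 94255/(((-9 + 134)*152)) = 94255/((125*152)) = 94255/19000 = 94255*(1/19000) = 18851/3800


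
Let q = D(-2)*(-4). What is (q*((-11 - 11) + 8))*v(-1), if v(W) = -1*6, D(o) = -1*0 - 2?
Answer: 672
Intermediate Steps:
D(o) = -2 (D(o) = 0 - 2 = -2)
v(W) = -6
q = 8 (q = -2*(-4) = 8)
(q*((-11 - 11) + 8))*v(-1) = (8*((-11 - 11) + 8))*(-6) = (8*(-22 + 8))*(-6) = (8*(-14))*(-6) = -112*(-6) = 672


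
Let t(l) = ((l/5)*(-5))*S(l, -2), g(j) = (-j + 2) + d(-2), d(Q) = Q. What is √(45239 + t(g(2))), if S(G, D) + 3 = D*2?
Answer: 15*√201 ≈ 212.66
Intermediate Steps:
S(G, D) = -3 + 2*D (S(G, D) = -3 + D*2 = -3 + 2*D)
g(j) = -j (g(j) = (-j + 2) - 2 = (2 - j) - 2 = -j)
t(l) = 7*l (t(l) = ((l/5)*(-5))*(-3 + 2*(-2)) = ((l*(⅕))*(-5))*(-3 - 4) = ((l/5)*(-5))*(-7) = -l*(-7) = 7*l)
√(45239 + t(g(2))) = √(45239 + 7*(-1*2)) = √(45239 + 7*(-2)) = √(45239 - 14) = √45225 = 15*√201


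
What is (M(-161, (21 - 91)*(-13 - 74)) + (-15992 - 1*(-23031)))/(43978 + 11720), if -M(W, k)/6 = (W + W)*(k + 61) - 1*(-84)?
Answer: 11890267/55698 ≈ 213.48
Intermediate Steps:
M(W, k) = -504 - 12*W*(61 + k) (M(W, k) = -6*((W + W)*(k + 61) - 1*(-84)) = -6*((2*W)*(61 + k) + 84) = -6*(2*W*(61 + k) + 84) = -6*(84 + 2*W*(61 + k)) = -504 - 12*W*(61 + k))
(M(-161, (21 - 91)*(-13 - 74)) + (-15992 - 1*(-23031)))/(43978 + 11720) = ((-504 - 732*(-161) - 12*(-161)*(21 - 91)*(-13 - 74)) + (-15992 - 1*(-23031)))/(43978 + 11720) = ((-504 + 117852 - 12*(-161)*(-70*(-87))) + (-15992 + 23031))/55698 = ((-504 + 117852 - 12*(-161)*6090) + 7039)*(1/55698) = ((-504 + 117852 + 11765880) + 7039)*(1/55698) = (11883228 + 7039)*(1/55698) = 11890267*(1/55698) = 11890267/55698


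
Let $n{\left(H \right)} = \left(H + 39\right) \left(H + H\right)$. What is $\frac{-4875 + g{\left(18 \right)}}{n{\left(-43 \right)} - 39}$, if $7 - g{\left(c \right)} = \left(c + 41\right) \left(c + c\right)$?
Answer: $- \frac{6992}{305} \approx -22.925$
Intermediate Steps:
$n{\left(H \right)} = 2 H \left(39 + H\right)$ ($n{\left(H \right)} = \left(39 + H\right) 2 H = 2 H \left(39 + H\right)$)
$g{\left(c \right)} = 7 - 2 c \left(41 + c\right)$ ($g{\left(c \right)} = 7 - \left(c + 41\right) \left(c + c\right) = 7 - \left(41 + c\right) 2 c = 7 - 2 c \left(41 + c\right)$)
$\frac{-4875 + g{\left(18 \right)}}{n{\left(-43 \right)} - 39} = \frac{-4875 - \left(1469 + 648\right)}{2 \left(-43\right) \left(39 - 43\right) - 39} = \frac{-4875 - 2117}{2 \left(-43\right) \left(-4\right) - 39} = \frac{-4875 - 2117}{344 - 39} = \frac{-4875 - 2117}{305} = \left(-6992\right) \frac{1}{305} = - \frac{6992}{305}$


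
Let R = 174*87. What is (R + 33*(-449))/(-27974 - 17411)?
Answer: -321/45385 ≈ -0.0070728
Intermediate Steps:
R = 15138
(R + 33*(-449))/(-27974 - 17411) = (15138 + 33*(-449))/(-27974 - 17411) = (15138 - 14817)/(-45385) = 321*(-1/45385) = -321/45385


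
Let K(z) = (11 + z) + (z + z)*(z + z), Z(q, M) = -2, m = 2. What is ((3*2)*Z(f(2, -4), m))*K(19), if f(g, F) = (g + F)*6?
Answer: -17688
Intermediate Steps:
f(g, F) = 6*F + 6*g (f(g, F) = (F + g)*6 = 6*F + 6*g)
K(z) = 11 + z + 4*z² (K(z) = (11 + z) + (2*z)*(2*z) = (11 + z) + 4*z² = 11 + z + 4*z²)
((3*2)*Z(f(2, -4), m))*K(19) = ((3*2)*(-2))*(11 + 19 + 4*19²) = (6*(-2))*(11 + 19 + 4*361) = -12*(11 + 19 + 1444) = -12*1474 = -17688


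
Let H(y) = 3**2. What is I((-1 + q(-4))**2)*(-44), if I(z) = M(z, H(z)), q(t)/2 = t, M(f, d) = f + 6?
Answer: -3828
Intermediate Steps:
H(y) = 9
M(f, d) = 6 + f
q(t) = 2*t
I(z) = 6 + z
I((-1 + q(-4))**2)*(-44) = (6 + (-1 + 2*(-4))**2)*(-44) = (6 + (-1 - 8)**2)*(-44) = (6 + (-9)**2)*(-44) = (6 + 81)*(-44) = 87*(-44) = -3828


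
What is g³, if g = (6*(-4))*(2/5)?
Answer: -110592/125 ≈ -884.74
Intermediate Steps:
g = -48/5 ≈ -9.6000
g³ = (-48/5)³ = -110592/125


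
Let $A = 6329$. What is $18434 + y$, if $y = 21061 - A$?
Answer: $33166$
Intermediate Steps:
$y = 14732$ ($y = 21061 - 6329 = 14732$)
$18434 + y = 18434 + 14732 = 33166$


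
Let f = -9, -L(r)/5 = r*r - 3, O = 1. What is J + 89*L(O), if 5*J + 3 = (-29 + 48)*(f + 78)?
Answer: 5758/5 ≈ 1151.6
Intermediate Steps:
L(r) = 15 - 5*r**2 (L(r) = -5*(r*r - 3) = -5*(r**2 - 3) = -5*(-3 + r**2) = 15 - 5*r**2)
J = 1308/5 (J = -3/5 + ((-29 + 48)*(-9 + 78))/5 = -3/5 + (19*69)/5 = -3/5 + (1/5)*1311 = -3/5 + 1311/5 = 1308/5 ≈ 261.60)
J + 89*L(O) = 1308/5 + 89*(15 - 5*1**2) = 1308/5 + 89*(15 - 5*1) = 1308/5 + 89*(15 - 5) = 1308/5 + 89*10 = 1308/5 + 890 = 5758/5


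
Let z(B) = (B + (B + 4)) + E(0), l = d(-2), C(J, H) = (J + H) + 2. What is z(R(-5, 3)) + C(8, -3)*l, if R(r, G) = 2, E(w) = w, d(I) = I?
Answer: -6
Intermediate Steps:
C(J, H) = 2 + H + J (C(J, H) = (H + J) + 2 = 2 + H + J)
l = -2
z(B) = 4 + 2*B (z(B) = (B + (B + 4)) + 0 = (B + (4 + B)) + 0 = (4 + 2*B) + 0 = 4 + 2*B)
z(R(-5, 3)) + C(8, -3)*l = (4 + 2*2) + (2 - 3 + 8)*(-2) = (4 + 4) + 7*(-2) = 8 - 14 = -6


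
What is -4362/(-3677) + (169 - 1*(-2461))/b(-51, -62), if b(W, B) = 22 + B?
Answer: -949603/14708 ≈ -64.564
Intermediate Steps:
-4362/(-3677) + (169 - 1*(-2461))/b(-51, -62) = -4362/(-3677) + (169 - 1*(-2461))/(22 - 62) = -4362*(-1/3677) + (169 + 2461)/(-40) = 4362/3677 + 2630*(-1/40) = 4362/3677 - 263/4 = -949603/14708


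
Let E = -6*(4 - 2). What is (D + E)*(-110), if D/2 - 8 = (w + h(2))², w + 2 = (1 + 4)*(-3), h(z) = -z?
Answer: -79860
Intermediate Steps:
w = -17 (w = -2 + (1 + 4)*(-3) = -2 + 5*(-3) = -2 - 15 = -17)
D = 738 (D = 16 + 2*(-17 - 1*2)² = 16 + 2*(-17 - 2)² = 16 + 2*(-19)² = 16 + 2*361 = 16 + 722 = 738)
E = -12 (E = -6*2 = -12)
(D + E)*(-110) = (738 - 12)*(-110) = 726*(-110) = -79860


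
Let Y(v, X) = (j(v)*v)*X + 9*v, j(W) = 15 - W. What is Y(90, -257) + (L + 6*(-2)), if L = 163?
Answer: 1735711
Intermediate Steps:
Y(v, X) = 9*v + X*v*(15 - v) (Y(v, X) = ((15 - v)*v)*X + 9*v = (v*(15 - v))*X + 9*v = X*v*(15 - v) + 9*v = 9*v + X*v*(15 - v))
Y(90, -257) + (L + 6*(-2)) = -1*90*(-9 - 257*(-15 + 90)) + (163 + 6*(-2)) = -1*90*(-9 - 257*75) + (163 - 12) = -1*90*(-9 - 19275) + 151 = -1*90*(-19284) + 151 = 1735560 + 151 = 1735711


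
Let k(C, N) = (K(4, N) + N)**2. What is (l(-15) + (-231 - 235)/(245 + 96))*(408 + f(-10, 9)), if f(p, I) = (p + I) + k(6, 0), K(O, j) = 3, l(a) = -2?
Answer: -477568/341 ≈ -1400.5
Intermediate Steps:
k(C, N) = (3 + N)**2
f(p, I) = 9 + I + p (f(p, I) = (p + I) + (3 + 0)**2 = (I + p) + 3**2 = (I + p) + 9 = 9 + I + p)
(l(-15) + (-231 - 235)/(245 + 96))*(408 + f(-10, 9)) = (-2 + (-231 - 235)/(245 + 96))*(408 + (9 + 9 - 10)) = (-2 - 466/341)*(408 + 8) = (-2 - 466*1/341)*416 = (-2 - 466/341)*416 = -1148/341*416 = -477568/341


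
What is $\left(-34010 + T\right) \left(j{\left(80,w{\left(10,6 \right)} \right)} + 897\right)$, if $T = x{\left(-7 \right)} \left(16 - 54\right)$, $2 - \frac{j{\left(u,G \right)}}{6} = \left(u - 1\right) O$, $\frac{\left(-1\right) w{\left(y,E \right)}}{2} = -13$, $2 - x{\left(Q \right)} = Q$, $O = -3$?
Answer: $-80074512$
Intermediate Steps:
$x{\left(Q \right)} = 2 - Q$
$w{\left(y,E \right)} = 26$ ($w{\left(y,E \right)} = \left(-2\right) \left(-13\right) = 26$)
$j{\left(u,G \right)} = -6 + 18 u$ ($j{\left(u,G \right)} = 12 - 6 \left(u - 1\right) \left(-3\right) = 12 - 6 \left(-1 + u\right) \left(-3\right) = 12 - 6 \left(3 - 3 u\right) = 12 + \left(-18 + 18 u\right) = -6 + 18 u$)
$T = -342$ ($T = \left(2 - -7\right) \left(16 - 54\right) = \left(2 + 7\right) \left(-38\right) = 9 \left(-38\right) = -342$)
$\left(-34010 + T\right) \left(j{\left(80,w{\left(10,6 \right)} \right)} + 897\right) = \left(-34010 - 342\right) \left(\left(-6 + 18 \cdot 80\right) + 897\right) = - 34352 \left(\left(-6 + 1440\right) + 897\right) = - 34352 \left(1434 + 897\right) = \left(-34352\right) 2331 = -80074512$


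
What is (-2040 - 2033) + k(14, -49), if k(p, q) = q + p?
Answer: -4108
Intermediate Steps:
k(p, q) = p + q
(-2040 - 2033) + k(14, -49) = (-2040 - 2033) + (14 - 49) = -4073 - 35 = -4108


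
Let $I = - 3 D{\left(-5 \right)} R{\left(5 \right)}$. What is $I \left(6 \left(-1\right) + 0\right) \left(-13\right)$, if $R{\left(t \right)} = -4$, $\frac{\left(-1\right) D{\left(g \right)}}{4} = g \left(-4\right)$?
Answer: $-74880$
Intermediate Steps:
$D{\left(g \right)} = 16 g$ ($D{\left(g \right)} = - 4 g \left(-4\right) = - 4 \left(- 4 g\right) = 16 g$)
$I = -960$ ($I = - 3 \cdot 16 \left(-5\right) \left(-4\right) = \left(-3\right) \left(-80\right) \left(-4\right) = 240 \left(-4\right) = -960$)
$I \left(6 \left(-1\right) + 0\right) \left(-13\right) = - 960 \left(6 \left(-1\right) + 0\right) \left(-13\right) = - 960 \left(-6 + 0\right) \left(-13\right) = \left(-960\right) \left(-6\right) \left(-13\right) = 5760 \left(-13\right) = -74880$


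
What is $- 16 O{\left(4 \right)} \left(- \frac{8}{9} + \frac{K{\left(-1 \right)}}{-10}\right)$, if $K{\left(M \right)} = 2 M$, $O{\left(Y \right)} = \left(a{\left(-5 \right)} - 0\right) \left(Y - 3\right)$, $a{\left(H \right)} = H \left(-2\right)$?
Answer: $\frac{992}{9} \approx 110.22$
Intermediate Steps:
$a{\left(H \right)} = - 2 H$
$O{\left(Y \right)} = -30 + 10 Y$ ($O{\left(Y \right)} = \left(\left(-2\right) \left(-5\right) - 0\right) \left(Y - 3\right) = \left(10 + 0\right) \left(-3 + Y\right) = 10 \left(-3 + Y\right) = -30 + 10 Y$)
$- 16 O{\left(4 \right)} \left(- \frac{8}{9} + \frac{K{\left(-1 \right)}}{-10}\right) = - 16 \left(-30 + 10 \cdot 4\right) \left(- \frac{8}{9} + \frac{2 \left(-1\right)}{-10}\right) = - 16 \left(-30 + 40\right) \left(\left(-8\right) \frac{1}{9} - - \frac{1}{5}\right) = \left(-16\right) 10 \left(- \frac{8}{9} + \frac{1}{5}\right) = \left(-160\right) \left(- \frac{31}{45}\right) = \frac{992}{9}$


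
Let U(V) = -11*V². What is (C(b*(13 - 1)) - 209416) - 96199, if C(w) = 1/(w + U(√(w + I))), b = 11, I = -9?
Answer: -373155916/1221 ≈ -3.0562e+5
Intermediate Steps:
C(w) = 1/(99 - 10*w) (C(w) = 1/(w - (-99 + 11*w)) = 1/(w - 11*(-9 + w)) = 1/(w + (99 - 11*w)) = 1/(99 - 10*w))
(C(b*(13 - 1)) - 209416) - 96199 = (1/(99 - 110*(13 - 1)) - 209416) - 96199 = (1/(99 - 110*12) - 209416) - 96199 = (1/(99 - 10*132) - 209416) - 96199 = (1/(99 - 1320) - 209416) - 96199 = (1/(-1221) - 209416) - 96199 = (-1/1221 - 209416) - 96199 = -255696937/1221 - 96199 = -373155916/1221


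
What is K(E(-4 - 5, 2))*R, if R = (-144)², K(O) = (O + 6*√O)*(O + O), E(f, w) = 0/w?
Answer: 0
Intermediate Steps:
E(f, w) = 0
K(O) = 2*O*(O + 6*√O) (K(O) = (O + 6*√O)*(2*O) = 2*O*(O + 6*√O))
R = 20736
K(E(-4 - 5, 2))*R = (2*0² + 12*0^(3/2))*20736 = (2*0 + 12*0)*20736 = (0 + 0)*20736 = 0*20736 = 0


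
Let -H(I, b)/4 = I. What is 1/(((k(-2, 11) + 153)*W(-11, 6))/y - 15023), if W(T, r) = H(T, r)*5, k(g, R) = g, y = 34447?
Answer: -34447/517464061 ≈ -6.6569e-5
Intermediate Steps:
H(I, b) = -4*I
W(T, r) = -20*T (W(T, r) = -4*T*5 = -20*T)
1/(((k(-2, 11) + 153)*W(-11, 6))/y - 15023) = 1/(((-2 + 153)*(-20*(-11)))/34447 - 15023) = 1/((151*220)*(1/34447) - 15023) = 1/(33220*(1/34447) - 15023) = 1/(33220/34447 - 15023) = 1/(-517464061/34447) = -34447/517464061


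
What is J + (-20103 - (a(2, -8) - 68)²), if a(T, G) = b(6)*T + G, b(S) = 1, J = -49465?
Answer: -75044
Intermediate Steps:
a(T, G) = G + T (a(T, G) = 1*T + G = T + G = G + T)
J + (-20103 - (a(2, -8) - 68)²) = -49465 + (-20103 - ((-8 + 2) - 68)²) = -49465 + (-20103 - (-6 - 68)²) = -49465 + (-20103 - 1*(-74)²) = -49465 + (-20103 - 1*5476) = -49465 + (-20103 - 5476) = -49465 - 25579 = -75044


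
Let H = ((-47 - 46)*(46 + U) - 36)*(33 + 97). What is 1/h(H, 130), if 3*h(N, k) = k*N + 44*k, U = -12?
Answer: -3/54040480 ≈ -5.5514e-8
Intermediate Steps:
H = -415740 (H = ((-47 - 46)*(46 - 12) - 36)*(33 + 97) = (-93*34 - 36)*130 = (-3162 - 36)*130 = -3198*130 = -415740)
h(N, k) = 44*k/3 + N*k/3 (h(N, k) = (k*N + 44*k)/3 = (N*k + 44*k)/3 = (44*k + N*k)/3 = 44*k/3 + N*k/3)
1/h(H, 130) = 1/((1/3)*130*(44 - 415740)) = 1/((1/3)*130*(-415696)) = 1/(-54040480/3) = -3/54040480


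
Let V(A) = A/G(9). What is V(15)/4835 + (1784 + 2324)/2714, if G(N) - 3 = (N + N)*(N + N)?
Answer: 216499119/143031871 ≈ 1.5136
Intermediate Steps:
G(N) = 3 + 4*N**2 (G(N) = 3 + (N + N)*(N + N) = 3 + (2*N)*(2*N) = 3 + 4*N**2)
V(A) = A/327 (V(A) = A/(3 + 4*9**2) = A/(3 + 4*81) = A/(3 + 324) = A/327)
V(15)/4835 + (1784 + 2324)/2714 = ((1/327)*15)/4835 + (1784 + 2324)/2714 = (5/109)*(1/4835) + 4108*(1/2714) = 1/105403 + 2054/1357 = 216499119/143031871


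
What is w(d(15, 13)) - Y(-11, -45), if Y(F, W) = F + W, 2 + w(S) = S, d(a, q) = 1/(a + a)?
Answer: 1621/30 ≈ 54.033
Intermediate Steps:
d(a, q) = 1/(2*a)
w(S) = -2 + S
w(d(15, 13)) - Y(-11, -45) = (-2 + (1/2)/15) - (-11 - 45) = (-2 + (1/2)*(1/15)) - 1*(-56) = (-2 + 1/30) + 56 = -59/30 + 56 = 1621/30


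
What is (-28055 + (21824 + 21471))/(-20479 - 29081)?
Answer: -127/413 ≈ -0.30751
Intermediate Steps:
(-28055 + (21824 + 21471))/(-20479 - 29081) = (-28055 + 43295)/(-49560) = 15240*(-1/49560) = -127/413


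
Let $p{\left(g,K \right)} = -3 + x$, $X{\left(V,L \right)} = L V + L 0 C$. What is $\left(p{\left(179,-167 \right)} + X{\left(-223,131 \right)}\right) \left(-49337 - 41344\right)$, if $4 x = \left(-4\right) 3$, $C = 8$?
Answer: $2649608139$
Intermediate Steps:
$x = -3$ ($x = \frac{\left(-4\right) 3}{4} = \frac{1}{4} \left(-12\right) = -3$)
$X{\left(V,L \right)} = L V$ ($X{\left(V,L \right)} = L V + L 0 \cdot 8 = L V + 0 \cdot 8 = L V + 0 = L V$)
$p{\left(g,K \right)} = -6$ ($p{\left(g,K \right)} = -3 - 3 = -6$)
$\left(p{\left(179,-167 \right)} + X{\left(-223,131 \right)}\right) \left(-49337 - 41344\right) = \left(-6 + 131 \left(-223\right)\right) \left(-49337 - 41344\right) = \left(-6 - 29213\right) \left(-90681\right) = \left(-29219\right) \left(-90681\right) = 2649608139$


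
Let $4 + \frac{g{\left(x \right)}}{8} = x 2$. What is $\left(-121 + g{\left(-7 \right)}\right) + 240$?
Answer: $-25$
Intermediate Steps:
$g{\left(x \right)} = -32 + 16 x$ ($g{\left(x \right)} = -32 + 8 x 2 = -32 + 8 \cdot 2 x = -32 + 16 x$)
$\left(-121 + g{\left(-7 \right)}\right) + 240 = \left(-121 + \left(-32 + 16 \left(-7\right)\right)\right) + 240 = \left(-121 - 144\right) + 240 = -265 + 240 = -25$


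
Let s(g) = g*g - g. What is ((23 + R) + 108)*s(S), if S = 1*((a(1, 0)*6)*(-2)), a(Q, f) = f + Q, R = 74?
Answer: 31980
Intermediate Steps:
a(Q, f) = Q + f
S = -12 (S = 1*(((1 + 0)*6)*(-2)) = 1*((1*6)*(-2)) = 1*(6*(-2)) = 1*(-12) = -12)
s(g) = g² - g
((23 + R) + 108)*s(S) = ((23 + 74) + 108)*(-12*(-1 - 12)) = (97 + 108)*(-12*(-13)) = 205*156 = 31980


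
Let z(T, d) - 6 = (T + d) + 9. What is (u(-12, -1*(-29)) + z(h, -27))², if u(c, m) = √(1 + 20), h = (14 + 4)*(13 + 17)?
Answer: (528 + √21)² ≈ 2.8364e+5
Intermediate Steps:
h = 540 (h = 18*30 = 540)
u(c, m) = √21
z(T, d) = 15 + T + d (z(T, d) = 6 + ((T + d) + 9) = 6 + (9 + T + d) = 15 + T + d)
(u(-12, -1*(-29)) + z(h, -27))² = (√21 + (15 + 540 - 27))² = (√21 + 528)² = (528 + √21)²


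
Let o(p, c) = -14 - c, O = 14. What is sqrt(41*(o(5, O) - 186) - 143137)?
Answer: 3*I*sqrt(16879) ≈ 389.76*I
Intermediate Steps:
sqrt(41*(o(5, O) - 186) - 143137) = sqrt(41*((-14 - 1*14) - 186) - 143137) = sqrt(41*((-14 - 14) - 186) - 143137) = sqrt(41*(-28 - 186) - 143137) = sqrt(41*(-214) - 143137) = sqrt(-8774 - 143137) = sqrt(-151911) = 3*I*sqrt(16879)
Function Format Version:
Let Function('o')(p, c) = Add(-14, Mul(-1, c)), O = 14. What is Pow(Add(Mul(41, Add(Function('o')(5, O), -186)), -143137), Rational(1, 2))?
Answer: Mul(3, I, Pow(16879, Rational(1, 2))) ≈ Mul(389.76, I)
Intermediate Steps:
Pow(Add(Mul(41, Add(Function('o')(5, O), -186)), -143137), Rational(1, 2)) = Pow(Add(Mul(41, Add(Add(-14, Mul(-1, 14)), -186)), -143137), Rational(1, 2)) = Pow(Add(Mul(41, Add(Add(-14, -14), -186)), -143137), Rational(1, 2)) = Pow(Add(Mul(41, Add(-28, -186)), -143137), Rational(1, 2)) = Pow(Add(Mul(41, -214), -143137), Rational(1, 2)) = Pow(Add(-8774, -143137), Rational(1, 2)) = Pow(-151911, Rational(1, 2)) = Mul(3, I, Pow(16879, Rational(1, 2)))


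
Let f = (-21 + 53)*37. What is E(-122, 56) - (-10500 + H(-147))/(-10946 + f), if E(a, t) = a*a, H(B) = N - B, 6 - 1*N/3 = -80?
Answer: 48429171/3254 ≈ 14883.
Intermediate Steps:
N = 258 (N = 18 - 3*(-80) = 18 + 240 = 258)
f = 1184 (f = 32*37 = 1184)
H(B) = 258 - B
E(a, t) = a²
E(-122, 56) - (-10500 + H(-147))/(-10946 + f) = (-122)² - (-10500 + (258 - 1*(-147)))/(-10946 + 1184) = 14884 - (-10500 + (258 + 147))/(-9762) = 14884 - (-10500 + 405)*(-1)/9762 = 14884 - (-10095)*(-1)/9762 = 14884 - 1*3365/3254 = 14884 - 3365/3254 = 48429171/3254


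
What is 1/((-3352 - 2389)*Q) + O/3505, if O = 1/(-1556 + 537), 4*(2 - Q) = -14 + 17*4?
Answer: 7011147/471604118585 ≈ 1.4867e-5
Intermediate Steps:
Q = -23/2 (Q = 2 - (-14 + 17*4)/4 = 2 - (-14 + 68)/4 = 2 - ¼*54 = 2 - 27/2 = -23/2 ≈ -11.500)
O = -1/1019 (O = 1/(-1019) = -1/1019 ≈ -0.00098135)
1/((-3352 - 2389)*Q) + O/3505 = 1/((-3352 - 2389)*(-23/2)) - 1/1019/3505 = -2/23/(-5741) - 1/1019*1/3505 = -1/5741*(-2/23) - 1/3571595 = 2/132043 - 1/3571595 = 7011147/471604118585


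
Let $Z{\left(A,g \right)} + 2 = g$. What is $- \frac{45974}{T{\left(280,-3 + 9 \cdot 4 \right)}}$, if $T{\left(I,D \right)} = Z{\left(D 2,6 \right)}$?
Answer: $- \frac{22987}{2} \approx -11494.0$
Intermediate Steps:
$Z{\left(A,g \right)} = -2 + g$
$T{\left(I,D \right)} = 4$ ($T{\left(I,D \right)} = -2 + 6 = 4$)
$- \frac{45974}{T{\left(280,-3 + 9 \cdot 4 \right)}} = - \frac{45974}{4} = \left(-45974\right) \frac{1}{4} = - \frac{22987}{2}$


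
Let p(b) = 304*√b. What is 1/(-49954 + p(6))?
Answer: -24977/1247423810 - 76*√6/623711905 ≈ -2.0321e-5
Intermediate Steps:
1/(-49954 + p(6)) = 1/(-49954 + 304*√6)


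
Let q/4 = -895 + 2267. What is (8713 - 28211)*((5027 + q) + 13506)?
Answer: -468361458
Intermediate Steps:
q = 5488 (q = 4*(-895 + 2267) = 4*1372 = 5488)
(8713 - 28211)*((5027 + q) + 13506) = (8713 - 28211)*((5027 + 5488) + 13506) = -19498*(10515 + 13506) = -19498*24021 = -468361458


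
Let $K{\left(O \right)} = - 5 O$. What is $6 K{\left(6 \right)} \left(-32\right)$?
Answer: $5760$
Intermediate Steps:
$6 K{\left(6 \right)} \left(-32\right) = 6 \left(\left(-5\right) 6\right) \left(-32\right) = 6 \left(-30\right) \left(-32\right) = \left(-180\right) \left(-32\right) = 5760$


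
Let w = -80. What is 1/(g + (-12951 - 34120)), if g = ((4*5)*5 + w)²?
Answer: -1/46671 ≈ -2.1427e-5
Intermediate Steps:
g = 400 (g = ((4*5)*5 - 80)² = (20*5 - 80)² = (100 - 80)² = 20² = 400)
1/(g + (-12951 - 34120)) = 1/(400 + (-12951 - 34120)) = 1/(400 - 47071) = 1/(-46671) = -1/46671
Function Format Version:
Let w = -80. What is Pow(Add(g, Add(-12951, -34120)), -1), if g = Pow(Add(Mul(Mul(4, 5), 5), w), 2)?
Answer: Rational(-1, 46671) ≈ -2.1427e-5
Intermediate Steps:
g = 400 (g = Pow(Add(Mul(Mul(4, 5), 5), -80), 2) = Pow(Add(Mul(20, 5), -80), 2) = Pow(Add(100, -80), 2) = Pow(20, 2) = 400)
Pow(Add(g, Add(-12951, -34120)), -1) = Pow(Add(400, Add(-12951, -34120)), -1) = Pow(Add(400, -47071), -1) = Pow(-46671, -1) = Rational(-1, 46671)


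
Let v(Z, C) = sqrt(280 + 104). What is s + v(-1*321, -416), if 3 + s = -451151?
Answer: -451154 + 8*sqrt(6) ≈ -4.5113e+5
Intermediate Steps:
s = -451154 (s = -3 - 451151 = -451154)
v(Z, C) = 8*sqrt(6) (v(Z, C) = sqrt(384) = 8*sqrt(6))
s + v(-1*321, -416) = -451154 + 8*sqrt(6)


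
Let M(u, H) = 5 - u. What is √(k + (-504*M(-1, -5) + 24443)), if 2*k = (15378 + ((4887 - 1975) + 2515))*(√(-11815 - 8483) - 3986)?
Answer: √(-165771784 + 41610*I*√20298)/2 ≈ 115.09 + 6438.6*I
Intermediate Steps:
k = -41464365 + 20805*I*√20298/2 (k = ((15378 + ((4887 - 1975) + 2515))*(√(-11815 - 8483) - 3986))/2 = ((15378 + (2912 + 2515))*(√(-20298) - 3986))/2 = ((15378 + 5427)*(I*√20298 - 3986))/2 = (20805*(-3986 + I*√20298))/2 = (-82928730 + 20805*I*√20298)/2 = -41464365 + 20805*I*√20298/2 ≈ -4.1464e+7 + 1.4821e+6*I)
√(k + (-504*M(-1, -5) + 24443)) = √((-41464365 + 20805*I*√20298/2) + (-504*(5 - 1*(-1)) + 24443)) = √((-41464365 + 20805*I*√20298/2) + (-504*(5 + 1) + 24443)) = √((-41464365 + 20805*I*√20298/2) + (-504*6 + 24443)) = √((-41464365 + 20805*I*√20298/2) + (-3024 + 24443)) = √((-41464365 + 20805*I*√20298/2) + 21419) = √(-41442946 + 20805*I*√20298/2)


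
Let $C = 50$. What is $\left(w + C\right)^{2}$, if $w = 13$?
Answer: $3969$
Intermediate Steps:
$\left(w + C\right)^{2} = \left(13 + 50\right)^{2} = 63^{2} = 3969$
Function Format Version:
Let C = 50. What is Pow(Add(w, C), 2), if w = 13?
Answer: 3969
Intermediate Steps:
Pow(Add(w, C), 2) = Pow(Add(13, 50), 2) = Pow(63, 2) = 3969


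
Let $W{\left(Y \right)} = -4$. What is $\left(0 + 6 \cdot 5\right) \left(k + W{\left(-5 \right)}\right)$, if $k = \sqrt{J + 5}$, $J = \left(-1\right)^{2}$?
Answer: $-120 + 30 \sqrt{6} \approx -46.515$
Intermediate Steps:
$J = 1$
$k = \sqrt{6}$ ($k = \sqrt{1 + 5} = \sqrt{6} \approx 2.4495$)
$\left(0 + 6 \cdot 5\right) \left(k + W{\left(-5 \right)}\right) = \left(0 + 6 \cdot 5\right) \left(\sqrt{6} - 4\right) = \left(0 + 30\right) \left(-4 + \sqrt{6}\right) = 30 \left(-4 + \sqrt{6}\right) = -120 + 30 \sqrt{6}$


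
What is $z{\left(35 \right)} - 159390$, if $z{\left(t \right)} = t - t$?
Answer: $-159390$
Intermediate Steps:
$z{\left(t \right)} = 0$
$z{\left(35 \right)} - 159390 = 0 - 159390 = -159390$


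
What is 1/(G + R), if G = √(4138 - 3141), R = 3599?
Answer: 3599/12951804 - √997/12951804 ≈ 0.00027544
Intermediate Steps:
G = √997 ≈ 31.575
1/(G + R) = 1/(√997 + 3599) = 1/(3599 + √997)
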